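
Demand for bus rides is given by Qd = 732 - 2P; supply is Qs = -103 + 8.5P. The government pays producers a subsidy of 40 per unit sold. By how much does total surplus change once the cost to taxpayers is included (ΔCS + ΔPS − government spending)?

Pre-subsidy: 732 - 2P = -103 + 8.5P gives P* = 1670/21, Q* = 12032/21.
With the subsidy, sellers receive Ps = Pb + 40 for each unit, where Pb is the price buyers pay.
Supply in terms of Pb becomes Qs = -103 + 8.5(Pb + 40) = 237 + 8.5Pb. Setting this equal to demand: 732 - 2Pb = 237 + 8.5Pb, so Pb = 330/7.
Sellers receive Ps = 330/7 + 40 = 610/7; Q' = 732 − 2·(330/7) = 4464/7.
ΔCS = ½(12032/21 + 4464/7)(1670/21 − 330/7) = 1234880/63; ΔPS = ½(12032/21 + 4464/7)(610/7 − 1670/21) = 290560/63.
Government spending = 40 × 4464/7 = 178560/7.
Net change = 1234880/63 + 290560/63 − 178560/7 = -27200/21. The loss equals the DWL triangle ½·40·1360/21.

Net change in total surplus = -27200/21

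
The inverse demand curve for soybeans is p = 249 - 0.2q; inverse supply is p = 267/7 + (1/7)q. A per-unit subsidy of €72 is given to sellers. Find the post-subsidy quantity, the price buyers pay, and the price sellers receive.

Pre-subsidy: 249 - 0.2q = 267/7 + (1/7)q gives q* = 615 and p* = 126.
With the subsidy, sellers receive ps = pb + 72 for each unit, where pb is the price buyers pay.
On the curves, pb = 249 - 0.2q and ps = 267/7 + (1/7)q; the wedge ps − pb = 72 gives 267/7 + (1/7)q − (249 - 0.2q) = 72, so q' = 825.
Then pb = 249 − 0.2·825 = 84 and ps = 267/7 + (1/7)·825 = 156.

q' = 825; buyers pay €84; sellers receive €156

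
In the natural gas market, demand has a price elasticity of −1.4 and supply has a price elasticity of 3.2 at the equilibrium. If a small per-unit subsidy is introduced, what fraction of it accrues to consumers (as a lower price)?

For a small subsidy around the equilibrium, the benefit split depends on the relative slopes, which at a point are proportional to the elasticities.
Buyer share = εs/(εs + |εd|) = 3.2/(3.2 + 1.4) = 16/23; seller share = |εd|/(εs + |εd|) = 7/23.

Consumer share = 16/23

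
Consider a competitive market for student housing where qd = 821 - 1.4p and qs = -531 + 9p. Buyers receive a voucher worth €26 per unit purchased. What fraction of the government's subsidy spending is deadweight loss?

DWL / government spending = 7/298

Pre-subsidy: 821 - 1.4p = -531 + 9p gives p* = 130, q* = 639.
With the rebate, buyers effectively pay pb = ps − 26, where ps is the price sellers receive.
Demand in terms of ps becomes qd = 821 − 1.4(ps − 26) = 857.4 - 1.4ps. Setting this equal to supply: 857.4 - 1.4ps = -531 + 9ps, so ps = 133.5.
Buyers pay pb = 133.5 − 26 = 107.5; q' = -531 + 9·133.5 = 670.5.
ΔCS = ½(639 + 670.5)(130 − 107.5) = 14731.875; ΔPS = ½(639 + 670.5)(133.5 − 130) = 2291.625.
Government spending = 26 × 670.5 = 17433.
DWL = ½ × 26 × (670.5 − 639) = 409.5; fraction = 409.5 / 17433 = 7/298.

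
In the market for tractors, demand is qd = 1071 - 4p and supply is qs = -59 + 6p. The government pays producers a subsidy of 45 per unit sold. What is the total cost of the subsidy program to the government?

Government cost = 32715

Pre-subsidy: 1071 - 4p = -59 + 6p gives p* = 113, q* = 619.
With the subsidy, sellers receive ps = pb + 45 for each unit, where pb is the price buyers pay.
Supply in terms of pb becomes qs = -59 + 6(pb + 45) = 211 + 6pb. Setting this equal to demand: 1071 - 4pb = 211 + 6pb, so pb = 86.
Sellers receive ps = 86 + 45 = 131; q' = 1071 − 4·86 = 727.
Government outlay = subsidy × quantity = 45 × 727 = 32715.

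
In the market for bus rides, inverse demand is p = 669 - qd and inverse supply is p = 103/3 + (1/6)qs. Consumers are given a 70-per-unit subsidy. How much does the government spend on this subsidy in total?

Government cost = 42280

Pre-subsidy: 669 - q = 103/3 + (1/6)q gives q* = 544 and p* = 125.
With the rebate, buyers effectively pay pb = ps − 70, where ps is the price sellers receive.
On the curves, pb = 669 - q and ps = 103/3 + (1/6)q; the wedge ps − pb = 70 gives 103/3 + (1/6)q − (669 - q) = 70, so q' = 604.
Then pb = 669 − 1·604 = 65 and ps = 103/3 + (1/6)·604 = 135.
Government outlay = subsidy × quantity = 70 × 604 = 42280.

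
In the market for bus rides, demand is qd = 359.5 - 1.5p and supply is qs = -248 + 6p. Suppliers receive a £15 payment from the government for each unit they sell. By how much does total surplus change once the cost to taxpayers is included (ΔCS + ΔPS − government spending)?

Pre-subsidy: 359.5 - 1.5p = -248 + 6p gives p* = 81, q* = 238.
With the subsidy, sellers receive ps = pb + 15 for each unit, where pb is the price buyers pay.
Supply in terms of pb becomes qs = -248 + 6(pb + 15) = -158 + 6pb. Setting this equal to demand: 359.5 - 1.5pb = -158 + 6pb, so pb = 69.
Sellers receive ps = 69 + 15 = 84; q' = 359.5 − 1.5·69 = 256.
ΔCS = ½(238 + 256)(81 − 69) = 2964; ΔPS = ½(238 + 256)(84 − 81) = 741.
Government spending = 15 × 256 = 3840.
Net change = 2964 + 741 − 3840 = -135. The loss equals the DWL triangle ½·15·18.

Net change in total surplus = -£135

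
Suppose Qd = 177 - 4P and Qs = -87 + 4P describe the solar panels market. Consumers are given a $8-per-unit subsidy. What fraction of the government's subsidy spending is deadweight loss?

Pre-subsidy: 177 - 4P = -87 + 4P gives P* = 33, Q* = 45.
With the rebate, buyers effectively pay Pb = Ps − 8, where Ps is the price sellers receive.
Demand in terms of Ps becomes Qd = 177 − 4(Ps − 8) = 209 - 4Ps. Setting this equal to supply: 209 - 4Ps = -87 + 4Ps, so Ps = 37.
Buyers pay Pb = 37 − 8 = 29; Q' = -87 + 4·37 = 61.
ΔCS = ½(45 + 61)(33 − 29) = 212; ΔPS = ½(45 + 61)(37 − 33) = 212.
Government spending = 8 × 61 = 488.
DWL = ½ × 8 × (61 − 45) = 64; fraction = 64 / 488 = 8/61.

DWL / government spending = 8/61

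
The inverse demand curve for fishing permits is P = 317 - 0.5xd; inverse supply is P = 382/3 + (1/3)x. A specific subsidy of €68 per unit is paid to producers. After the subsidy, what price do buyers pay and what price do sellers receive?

Pre-subsidy: 317 - 0.5x = 382/3 + (1/3)x gives x* = 227.6 and P* = 203.2.
With the subsidy, sellers receive Ps = Pb + 68 for each unit, where Pb is the price buyers pay.
On the curves, Pb = 317 - 0.5x and Ps = 382/3 + (1/3)x; the wedge Ps − Pb = 68 gives 382/3 + (1/3)x − (317 - 0.5x) = 68, so x' = 309.2.
Then Pb = 317 − 0.5·309.2 = 162.4 and Ps = 382/3 + (1/3)·309.2 = 230.4.

Buyers pay €162.4; sellers receive €230.4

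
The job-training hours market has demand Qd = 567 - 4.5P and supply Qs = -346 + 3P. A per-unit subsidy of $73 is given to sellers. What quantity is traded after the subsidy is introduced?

Q' = 150.6

Pre-subsidy: 567 - 4.5P = -346 + 3P gives P* = 1826/15, Q* = 19.2.
With the subsidy, sellers receive Ps = Pb + 73 for each unit, where Pb is the price buyers pay.
Supply in terms of Pb becomes Qs = -346 + 3(Pb + 73) = -127 + 3Pb. Setting this equal to demand: 567 - 4.5Pb = -127 + 3Pb, so Pb = 1388/15.
Sellers receive Ps = 1388/15 + 73 = 2483/15; Q' = 567 − 4.5·(1388/15) = 150.6.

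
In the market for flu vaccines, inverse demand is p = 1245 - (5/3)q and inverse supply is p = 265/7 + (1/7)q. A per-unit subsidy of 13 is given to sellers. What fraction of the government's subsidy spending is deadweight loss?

Pre-subsidy: 1245 - (5/3)q = 265/7 + (1/7)q gives q* = 12675/19 and p* = 2530/19.
With the subsidy, sellers receive ps = pb + 13 for each unit, where pb is the price buyers pay.
On the curves, pb = 1245 - (5/3)q and ps = 265/7 + (1/7)q; the wedge ps − pb = 13 gives 265/7 + (1/7)q − (1245 - (5/3)q) = 13, so q' = 25623/38.
Then pb = 1245 − (5/3)·(25623/38) = 4605/38 and ps = 265/7 + (1/7)·(25623/38) = 5099/38.
ΔCS = ½(12675/19 + 25623/38)(2530/19 − 4605/38) = 23192715/2888; ΔPS = ½(12675/19 + 25623/38)(5099/38 − 2530/19) = 1987947/2888.
Government spending = 13 × 25623/38 = 333099/38.
DWL = ½ × 13 × (25623/38 − 12675/19) = 3549/76; fraction = (3549/76) / (333099/38) = 7/1314.

DWL / government spending = 7/1314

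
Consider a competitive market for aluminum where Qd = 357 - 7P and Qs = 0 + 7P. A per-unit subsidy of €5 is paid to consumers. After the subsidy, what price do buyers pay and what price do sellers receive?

Pre-subsidy: 357 - 7P = 0 + 7P gives P* = 25.5, Q* = 178.5.
With the rebate, buyers effectively pay Pb = Ps − 5, where Ps is the price sellers receive.
Demand in terms of Ps becomes Qd = 357 − 7(Ps − 5) = 392 - 7Ps. Setting this equal to supply: 392 - 7Ps = 0 + 7Ps, so Ps = 28.
Buyers pay Pb = 28 − 5 = 23; Q' = 0 + 7·28 = 196.

Buyers pay €23; sellers receive €28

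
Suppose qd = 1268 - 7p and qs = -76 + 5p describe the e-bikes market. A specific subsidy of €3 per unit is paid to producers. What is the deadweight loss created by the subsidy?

Deadweight loss = €13.125

Pre-subsidy: 1268 - 7p = -76 + 5p gives p* = 112, q* = 484.
With the subsidy, sellers receive ps = pb + 3 for each unit, where pb is the price buyers pay.
Supply in terms of pb becomes qs = -76 + 5(pb + 3) = -61 + 5pb. Setting this equal to demand: 1268 - 7pb = -61 + 5pb, so pb = 110.75.
Sellers receive ps = 110.75 + 3 = 113.75; q' = 1268 − 7·110.75 = 492.75.
The subsidy expands output by 492.75 − 484 = 8.75 past the efficient level; on those units the gap between marginal cost and willingness to pay runs from 0 up to 3.
DWL = ½ × 3 × 8.75 = 13.125.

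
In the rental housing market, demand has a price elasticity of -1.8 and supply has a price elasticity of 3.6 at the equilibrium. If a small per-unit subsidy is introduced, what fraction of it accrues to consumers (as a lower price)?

Consumer share = 2/3

For a small subsidy around the equilibrium, the benefit split depends on the relative slopes, which at a point are proportional to the elasticities.
Buyer share = εs/(εs + |εd|) = 3.6/(3.6 + 1.8) = 2/3; seller share = |εd|/(εs + |εd|) = 1/3.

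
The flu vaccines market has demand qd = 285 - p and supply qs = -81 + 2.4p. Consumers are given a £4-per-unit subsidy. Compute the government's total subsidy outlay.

Government cost = 12252/17

Pre-subsidy: 285 - p = -81 + 2.4p gives p* = 1830/17, q* = 3015/17.
With the rebate, buyers effectively pay pb = ps − 4, where ps is the price sellers receive.
Demand in terms of ps becomes qd = 285 − 1(ps − 4) = 289 - ps. Setting this equal to supply: 289 - ps = -81 + 2.4ps, so ps = 1850/17.
Buyers pay pb = 1850/17 − 4 = 1782/17; q' = -81 + 2.4·(1850/17) = 3063/17.
Government outlay = subsidy × quantity = 4 × 3063/17 = 12252/17.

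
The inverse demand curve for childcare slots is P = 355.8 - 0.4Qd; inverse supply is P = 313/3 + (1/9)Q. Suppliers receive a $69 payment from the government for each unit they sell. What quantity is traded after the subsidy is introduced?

Pre-subsidy: 355.8 - 0.4Q = 313/3 + (1/9)Q gives Q* = 492 and P* = 159.
With the subsidy, sellers receive Ps = Pb + 69 for each unit, where Pb is the price buyers pay.
On the curves, Pb = 355.8 - 0.4Q and Ps = 313/3 + (1/9)Q; the wedge Ps − Pb = 69 gives 313/3 + (1/9)Q − (355.8 - 0.4Q) = 69, so Q' = 627.
Then Pb = 355.8 − 0.4·627 = 105 and Ps = 313/3 + (1/9)·627 = 174.

Q' = 627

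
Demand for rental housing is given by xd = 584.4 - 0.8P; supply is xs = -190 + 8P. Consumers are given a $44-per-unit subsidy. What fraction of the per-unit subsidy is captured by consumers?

Pre-subsidy: 584.4 - 0.8P = -190 + 8P gives P* = 88, x* = 514.
With the rebate, buyers effectively pay Pb = Ps − 44, where Ps is the price sellers receive.
Demand in terms of Ps becomes xd = 584.4 − 0.8(Ps − 44) = 619.6 - 0.8Ps. Setting this equal to supply: 619.6 - 0.8Ps = -190 + 8Ps, so Ps = 92.
Buyers pay Pb = 92 − 44 = 48; x' = -190 + 8·92 = 546.
Buyers' price falls by P* − Pb = 88 − 48 = 40; sellers' price rises by Ps − P* = 92 − 88 = 4.
So consumers capture 40/44 = 10/11 of each unit of subsidy.

Consumer share = 10/11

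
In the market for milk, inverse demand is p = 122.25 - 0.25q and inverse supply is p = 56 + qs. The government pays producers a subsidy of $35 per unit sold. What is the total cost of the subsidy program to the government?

Government cost = $2835

Pre-subsidy: 122.25 - 0.25q = 56 + q gives q* = 53 and p* = 109.
With the subsidy, sellers receive ps = pb + 35 for each unit, where pb is the price buyers pay.
On the curves, pb = 122.25 - 0.25q and ps = 56 + q; the wedge ps − pb = 35 gives 56 + q − (122.25 - 0.25q) = 35, so q' = 81.
Then pb = 122.25 − 0.25·81 = 102 and ps = 56 + 1·81 = 137.
Government outlay = subsidy × quantity = 35 × 81 = 2835.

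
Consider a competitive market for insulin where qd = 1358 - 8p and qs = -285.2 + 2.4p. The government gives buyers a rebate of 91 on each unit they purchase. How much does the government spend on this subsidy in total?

Pre-subsidy: 1358 - 8p = -285.2 + 2.4p gives p* = 158, q* = 94.
With the rebate, buyers effectively pay pb = ps − 91, where ps is the price sellers receive.
Demand in terms of ps becomes qd = 1358 − 8(ps − 91) = 2086 - 8ps. Setting this equal to supply: 2086 - 8ps = -285.2 + 2.4ps, so ps = 228.
Buyers pay pb = 228 − 91 = 137; q' = -285.2 + 2.4·228 = 262.
Government outlay = subsidy × quantity = 91 × 262 = 23842.

Government cost = 23842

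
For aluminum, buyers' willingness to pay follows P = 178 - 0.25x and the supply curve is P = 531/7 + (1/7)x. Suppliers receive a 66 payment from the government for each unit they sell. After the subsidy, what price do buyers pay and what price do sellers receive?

Buyers pay 71; sellers receive 137

Pre-subsidy: 178 - 0.25x = 531/7 + (1/7)x gives x* = 260 and P* = 113.
With the subsidy, sellers receive Ps = Pb + 66 for each unit, where Pb is the price buyers pay.
On the curves, Pb = 178 - 0.25x and Ps = 531/7 + (1/7)x; the wedge Ps − Pb = 66 gives 531/7 + (1/7)x − (178 - 0.25x) = 66, so x' = 428.
Then Pb = 178 − 0.25·428 = 71 and Ps = 531/7 + (1/7)·428 = 137.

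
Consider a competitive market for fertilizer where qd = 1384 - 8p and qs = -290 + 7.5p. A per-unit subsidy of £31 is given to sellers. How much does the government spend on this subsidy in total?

Government cost = £19840

Pre-subsidy: 1384 - 8p = -290 + 7.5p gives p* = 108, q* = 520.
With the subsidy, sellers receive ps = pb + 31 for each unit, where pb is the price buyers pay.
Supply in terms of pb becomes qs = -290 + 7.5(pb + 31) = -57.5 + 7.5pb. Setting this equal to demand: 1384 - 8pb = -57.5 + 7.5pb, so pb = 93.
Sellers receive ps = 93 + 31 = 124; q' = 1384 − 8·93 = 640.
Government outlay = subsidy × quantity = 31 × 640 = 19840.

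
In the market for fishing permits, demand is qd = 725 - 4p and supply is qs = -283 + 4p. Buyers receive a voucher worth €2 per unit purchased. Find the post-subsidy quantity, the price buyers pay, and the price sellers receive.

Pre-subsidy: 725 - 4p = -283 + 4p gives p* = 126, q* = 221.
With the rebate, buyers effectively pay pb = ps − 2, where ps is the price sellers receive.
Demand in terms of ps becomes qd = 725 − 4(ps − 2) = 733 - 4ps. Setting this equal to supply: 733 - 4ps = -283 + 4ps, so ps = 127.
Buyers pay pb = 127 − 2 = 125; q' = -283 + 4·127 = 225.

q' = 225; buyers pay €125; sellers receive €127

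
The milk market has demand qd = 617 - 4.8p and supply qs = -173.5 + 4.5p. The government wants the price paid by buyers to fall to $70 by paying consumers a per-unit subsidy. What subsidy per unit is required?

At a buyer price of 70, quantity demanded is 617 − 4.8·70 = 281.
Sellers supply 281 only when they receive ps with -173.5 + 4.5·ps = 281, i.e. ps = 101.
s = ps − pb = 101 − 70 = 31.

Required subsidy s = $31 per unit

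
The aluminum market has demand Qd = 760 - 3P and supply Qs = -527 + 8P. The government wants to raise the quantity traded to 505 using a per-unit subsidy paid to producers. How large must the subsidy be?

Required subsidy s = 44 per unit

At Q = 505, invert demand for the buyer price: Pb = (760 − 505)/3 = 85; invert supply for the seller price: Ps = (505 − (-527))/8 = 129.
The subsidy must fill the gap: s = Ps − Pb = 129 − 85 = 44.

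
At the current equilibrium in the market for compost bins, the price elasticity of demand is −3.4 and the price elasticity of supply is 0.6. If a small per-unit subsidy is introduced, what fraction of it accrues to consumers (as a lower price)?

For a small subsidy around the equilibrium, the benefit split depends on the relative slopes, which at a point are proportional to the elasticities.
Buyer share = εs/(εs + |εd|) = 0.6/(0.6 + 3.4) = 0.15; seller share = |εd|/(εs + |εd|) = 0.85.

Consumer share = 0.15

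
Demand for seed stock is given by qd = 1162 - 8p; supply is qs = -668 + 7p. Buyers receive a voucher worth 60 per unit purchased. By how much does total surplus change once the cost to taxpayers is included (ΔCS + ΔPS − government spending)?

Pre-subsidy: 1162 - 8p = -668 + 7p gives p* = 122, q* = 186.
With the rebate, buyers effectively pay pb = ps − 60, where ps is the price sellers receive.
Demand in terms of ps becomes qd = 1162 − 8(ps − 60) = 1642 - 8ps. Setting this equal to supply: 1642 - 8ps = -668 + 7ps, so ps = 154.
Buyers pay pb = 154 − 60 = 94; q' = -668 + 7·154 = 410.
ΔCS = ½(186 + 410)(122 − 94) = 8344; ΔPS = ½(186 + 410)(154 − 122) = 9536.
Government spending = 60 × 410 = 24600.
Net change = 8344 + 9536 − 24600 = -6720. The loss equals the DWL triangle ½·60·224.

Net change in total surplus = -6720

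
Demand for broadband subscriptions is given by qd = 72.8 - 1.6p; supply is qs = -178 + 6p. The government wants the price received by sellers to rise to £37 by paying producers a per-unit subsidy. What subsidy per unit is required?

Required subsidy s = £19 per unit

At a seller price of 37, quantity supplied is -178 + 6·37 = 44.
Buyers absorb 44 only when they pay pb with 72.8 − 1.6·pb = 44, i.e. pb = 18.
s = ps − pb = 37 − 18 = 19.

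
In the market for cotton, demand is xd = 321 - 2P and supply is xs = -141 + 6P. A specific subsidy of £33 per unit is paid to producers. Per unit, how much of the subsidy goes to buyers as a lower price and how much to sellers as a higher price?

Buyers gain £24.75 per unit; sellers gain £8.25 per unit

Pre-subsidy: 321 - 2P = -141 + 6P gives P* = 57.75, x* = 205.5.
With the subsidy, sellers receive Ps = Pb + 33 for each unit, where Pb is the price buyers pay.
Supply in terms of Pb becomes xs = -141 + 6(Pb + 33) = 57 + 6Pb. Setting this equal to demand: 321 - 2Pb = 57 + 6Pb, so Pb = 33.
Sellers receive Ps = 33 + 33 = 66; x' = 321 − 2·33 = 255.
Buyers' price falls by P* − Pb = 57.75 − 33 = 24.75; sellers' price rises by Ps − P* = 66 − 57.75 = 8.25.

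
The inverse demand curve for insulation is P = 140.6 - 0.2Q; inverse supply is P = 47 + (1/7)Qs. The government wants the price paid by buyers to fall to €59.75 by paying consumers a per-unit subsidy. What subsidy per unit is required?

At a buyer price of 59.75, quantity demanded is 703 − 5·59.75 = 404.25.
Sellers supply 404.25 only when they receive Ps = 47 + (1/7)·404.25 = 104.75.
s = Ps − Pb = 104.75 − 59.75 = 45.

Required subsidy s = €45 per unit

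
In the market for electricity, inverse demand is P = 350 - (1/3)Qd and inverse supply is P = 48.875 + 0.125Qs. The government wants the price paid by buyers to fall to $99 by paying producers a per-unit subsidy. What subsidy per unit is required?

Required subsidy s = $44 per unit

At a buyer price of 99, quantity demanded is 1050 − 3·99 = 753.
Sellers supply 753 only when they receive Ps = 48.875 + 0.125·753 = 143.
s = Ps − Pb = 143 − 99 = 44.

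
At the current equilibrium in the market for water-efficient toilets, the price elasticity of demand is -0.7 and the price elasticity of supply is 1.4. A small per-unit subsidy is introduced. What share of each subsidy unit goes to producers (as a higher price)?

For a small subsidy around the equilibrium, the benefit split depends on the relative slopes, which at a point are proportional to the elasticities.
Buyer share = εs/(εs + |εd|) = 1.4/(1.4 + 0.7) = 2/3; seller share = |εd|/(εs + |εd|) = 1/3.
So producers capture 1/3 of the subsidy.

Producer share = 1/3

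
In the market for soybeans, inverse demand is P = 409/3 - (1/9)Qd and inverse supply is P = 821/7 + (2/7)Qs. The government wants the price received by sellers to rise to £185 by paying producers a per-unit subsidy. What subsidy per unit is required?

At a seller price of 185, quantity supplied is -410.5 + 3.5·185 = 237.
Buyers absorb 237 only when they pay Pb = 409/3 − (1/9)·237 = 110.
s = Ps − Pb = 185 − 110 = 75.

Required subsidy s = £75 per unit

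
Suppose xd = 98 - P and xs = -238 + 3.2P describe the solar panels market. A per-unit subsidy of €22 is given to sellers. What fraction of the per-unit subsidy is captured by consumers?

Pre-subsidy: 98 - P = -238 + 3.2P gives P* = 80, x* = 18.
With the subsidy, sellers receive Ps = Pb + 22 for each unit, where Pb is the price buyers pay.
Supply in terms of Pb becomes xs = -238 + 3.2(Pb + 22) = -167.6 + 3.2Pb. Setting this equal to demand: 98 - Pb = -167.6 + 3.2Pb, so Pb = 1328/21.
Sellers receive Ps = 1328/21 + 22 = 1790/21; x' = 98 − 1·(1328/21) = 730/21.
Buyers' price falls by P* − Pb = 80 − 1328/21 = 352/21; sellers' price rises by Ps − P* = 1790/21 − 80 = 110/21.
So consumers capture (352/21)/22 = 16/21 of each unit of subsidy.

Consumer share = 16/21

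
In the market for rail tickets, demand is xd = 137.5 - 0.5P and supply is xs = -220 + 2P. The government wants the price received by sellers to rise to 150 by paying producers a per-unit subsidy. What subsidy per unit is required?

At a seller price of 150, quantity supplied is -220 + 2·150 = 80.
Buyers absorb 80 only when they pay Pb with 137.5 − 0.5·Pb = 80, i.e. Pb = 115.
s = Ps − Pb = 150 − 115 = 35.

Required subsidy s = 35 per unit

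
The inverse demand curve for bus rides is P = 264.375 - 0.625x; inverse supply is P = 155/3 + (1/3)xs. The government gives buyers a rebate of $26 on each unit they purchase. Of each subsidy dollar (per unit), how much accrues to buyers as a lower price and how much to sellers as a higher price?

Pre-subsidy: 264.375 - 0.625x = 155/3 + (1/3)x gives x* = 5105/23 and P* = 2890/23.
With the rebate, buyers effectively pay Pb = Ps − 26, where Ps is the price sellers receive.
On the curves, Pb = 264.375 - 0.625x and Ps = 155/3 + (1/3)x; the wedge Ps − Pb = 26 gives 155/3 + (1/3)x − (264.375 - 0.625x) = 26, so x' = 5729/23.
Then Pb = 264.375 − 0.625·(5729/23) = 2500/23 and Ps = 155/3 + (1/3)·(5729/23) = 3098/23.
Buyers' price falls by P* − Pb = 2890/23 − 2500/23 = 390/23; sellers' price rises by Ps − P* = 3098/23 − 2890/23 = 208/23.

Buyers gain 390/23 per unit; sellers gain 208/23 per unit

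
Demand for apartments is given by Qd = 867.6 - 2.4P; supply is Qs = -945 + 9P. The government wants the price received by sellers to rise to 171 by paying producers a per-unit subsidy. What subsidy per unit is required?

Required subsidy s = 57 per unit

At a seller price of 171, quantity supplied is -945 + 9·171 = 594.
Buyers absorb 594 only when they pay Pb with 867.6 − 2.4·Pb = 594, i.e. Pb = 114.
s = Ps − Pb = 171 − 114 = 57.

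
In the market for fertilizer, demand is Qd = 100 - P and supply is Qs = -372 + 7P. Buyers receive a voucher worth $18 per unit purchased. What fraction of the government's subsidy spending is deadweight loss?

Pre-subsidy: 100 - P = -372 + 7P gives P* = 59, Q* = 41.
With the rebate, buyers effectively pay Pb = Ps − 18, where Ps is the price sellers receive.
Demand in terms of Ps becomes Qd = 100 − 1(Ps − 18) = 118 - Ps. Setting this equal to supply: 118 - Ps = -372 + 7Ps, so Ps = 61.25.
Buyers pay Pb = 61.25 − 18 = 43.25; Q' = -372 + 7·61.25 = 56.75.
ΔCS = ½(41 + 56.75)(59 − 43.25) = 769.78125; ΔPS = ½(41 + 56.75)(61.25 − 59) = 109.96875.
Government spending = 18 × 56.75 = 1021.5.
DWL = ½ × 18 × (56.75 − 41) = 141.75; fraction = 141.75 / 1021.5 = 63/454.

DWL / government spending = 63/454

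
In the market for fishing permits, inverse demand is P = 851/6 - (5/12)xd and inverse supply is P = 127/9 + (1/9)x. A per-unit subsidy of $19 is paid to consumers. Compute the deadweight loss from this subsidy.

Deadweight loss = $342

Pre-subsidy: 851/6 - (5/12)x = 127/9 + (1/9)x gives x* = 242 and P* = 41.
With the rebate, buyers effectively pay Pb = Ps − 19, where Ps is the price sellers receive.
On the curves, Pb = 851/6 - (5/12)x and Ps = 127/9 + (1/9)x; the wedge Ps − Pb = 19 gives 127/9 + (1/9)x − (851/6 - (5/12)x) = 19, so x' = 278.
Then Pb = 851/6 − (5/12)·278 = 26 and Ps = 127/9 + (1/9)·278 = 45.
The subsidy expands output by 278 − 242 = 36 past the efficient level; on those units the gap between marginal cost and willingness to pay runs from 0 up to 19.
DWL = ½ × 19 × 36 = 342.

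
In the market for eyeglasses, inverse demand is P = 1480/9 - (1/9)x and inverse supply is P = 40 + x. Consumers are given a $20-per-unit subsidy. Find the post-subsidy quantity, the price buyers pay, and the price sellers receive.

x' = 130; buyers pay $150; sellers receive $170

Pre-subsidy: 1480/9 - (1/9)x = 40 + x gives x* = 112 and P* = 152.
With the rebate, buyers effectively pay Pb = Ps − 20, where Ps is the price sellers receive.
On the curves, Pb = 1480/9 - (1/9)x and Ps = 40 + x; the wedge Ps − Pb = 20 gives 40 + x − (1480/9 - (1/9)x) = 20, so x' = 130.
Then Pb = 1480/9 − (1/9)·130 = 150 and Ps = 40 + 1·130 = 170.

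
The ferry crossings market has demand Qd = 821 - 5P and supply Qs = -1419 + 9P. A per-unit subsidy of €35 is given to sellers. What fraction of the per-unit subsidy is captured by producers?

Pre-subsidy: 821 - 5P = -1419 + 9P gives P* = 160, Q* = 21.
With the subsidy, sellers receive Ps = Pb + 35 for each unit, where Pb is the price buyers pay.
Supply in terms of Pb becomes Qs = -1419 + 9(Pb + 35) = -1104 + 9Pb. Setting this equal to demand: 821 - 5Pb = -1104 + 9Pb, so Pb = 137.5.
Sellers receive Ps = 137.5 + 35 = 172.5; Q' = 821 − 5·137.5 = 133.5.
Buyers' price falls by P* − Pb = 160 − 137.5 = 22.5; sellers' price rises by Ps − P* = 172.5 − 160 = 12.5.
So producers capture 12.5/35 = 5/14 of each unit of subsidy.

Producer share = 5/14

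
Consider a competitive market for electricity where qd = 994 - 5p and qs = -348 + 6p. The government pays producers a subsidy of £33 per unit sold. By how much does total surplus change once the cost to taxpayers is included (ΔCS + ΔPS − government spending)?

Pre-subsidy: 994 - 5p = -348 + 6p gives p* = 122, q* = 384.
With the subsidy, sellers receive ps = pb + 33 for each unit, where pb is the price buyers pay.
Supply in terms of pb becomes qs = -348 + 6(pb + 33) = -150 + 6pb. Setting this equal to demand: 994 - 5pb = -150 + 6pb, so pb = 104.
Sellers receive ps = 104 + 33 = 137; q' = 994 − 5·104 = 474.
ΔCS = ½(384 + 474)(122 − 104) = 7722; ΔPS = ½(384 + 474)(137 − 122) = 6435.
Government spending = 33 × 474 = 15642.
Net change = 7722 + 6435 − 15642 = -1485. The loss equals the DWL triangle ½·33·90.

Net change in total surplus = -£1485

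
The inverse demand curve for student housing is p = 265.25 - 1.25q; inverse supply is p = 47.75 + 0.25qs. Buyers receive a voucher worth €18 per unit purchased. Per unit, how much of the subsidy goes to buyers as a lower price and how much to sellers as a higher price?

Buyers gain €15 per unit; sellers gain €3 per unit

Pre-subsidy: 265.25 - 1.25q = 47.75 + 0.25q gives q* = 145 and p* = 84.
With the rebate, buyers effectively pay pb = ps − 18, where ps is the price sellers receive.
On the curves, pb = 265.25 - 1.25q and ps = 47.75 + 0.25q; the wedge ps − pb = 18 gives 47.75 + 0.25q − (265.25 - 1.25q) = 18, so q' = 157.
Then pb = 265.25 − 1.25·157 = 69 and ps = 47.75 + 0.25·157 = 87.
Buyers' price falls by p* − pb = 84 − 69 = 15; sellers' price rises by ps − p* = 87 − 84 = 3.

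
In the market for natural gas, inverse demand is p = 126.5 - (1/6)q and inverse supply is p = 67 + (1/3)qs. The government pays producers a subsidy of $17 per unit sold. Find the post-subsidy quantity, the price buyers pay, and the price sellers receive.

q' = 153; buyers pay $101; sellers receive $118

Pre-subsidy: 126.5 - (1/6)q = 67 + (1/3)q gives q* = 119 and p* = 320/3.
With the subsidy, sellers receive ps = pb + 17 for each unit, where pb is the price buyers pay.
On the curves, pb = 126.5 - (1/6)q and ps = 67 + (1/3)q; the wedge ps − pb = 17 gives 67 + (1/3)q − (126.5 - (1/6)q) = 17, so q' = 153.
Then pb = 126.5 − (1/6)·153 = 101 and ps = 67 + (1/3)·153 = 118.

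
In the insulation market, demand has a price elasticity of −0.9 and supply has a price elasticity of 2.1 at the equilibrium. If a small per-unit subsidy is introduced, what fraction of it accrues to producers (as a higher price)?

For a small subsidy around the equilibrium, the benefit split depends on the relative slopes, which at a point are proportional to the elasticities.
Buyer share = εs/(εs + |εd|) = 2.1/(2.1 + 0.9) = 0.7; seller share = |εd|/(εs + |εd|) = 0.3.
So producers capture 0.3 of the subsidy.

Producer share = 0.3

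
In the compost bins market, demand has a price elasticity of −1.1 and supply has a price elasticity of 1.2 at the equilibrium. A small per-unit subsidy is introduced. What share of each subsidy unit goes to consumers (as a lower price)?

Consumer share = 12/23

For a small subsidy around the equilibrium, the benefit split depends on the relative slopes, which at a point are proportional to the elasticities.
Buyer share = εs/(εs + |εd|) = 1.2/(1.2 + 1.1) = 12/23; seller share = |εd|/(εs + |εd|) = 11/23.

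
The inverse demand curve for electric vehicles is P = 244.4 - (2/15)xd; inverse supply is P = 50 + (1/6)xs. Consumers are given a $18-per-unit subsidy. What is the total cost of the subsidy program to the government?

Pre-subsidy: 244.4 - (2/15)x = 50 + (1/6)x gives x* = 648 and P* = 158.
With the rebate, buyers effectively pay Pb = Ps − 18, where Ps is the price sellers receive.
On the curves, Pb = 244.4 - (2/15)x and Ps = 50 + (1/6)x; the wedge Ps − Pb = 18 gives 50 + (1/6)x − (244.4 - (2/15)x) = 18, so x' = 708.
Then Pb = 244.4 − (2/15)·708 = 150 and Ps = 50 + (1/6)·708 = 168.
Government outlay = subsidy × quantity = 18 × 708 = 12744.

Government cost = $12744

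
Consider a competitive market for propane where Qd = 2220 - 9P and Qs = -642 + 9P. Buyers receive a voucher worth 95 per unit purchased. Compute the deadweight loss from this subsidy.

Deadweight loss = 20306.25

Pre-subsidy: 2220 - 9P = -642 + 9P gives P* = 159, Q* = 789.
With the rebate, buyers effectively pay Pb = Ps − 95, where Ps is the price sellers receive.
Demand in terms of Ps becomes Qd = 2220 − 9(Ps − 95) = 3075 - 9Ps. Setting this equal to supply: 3075 - 9Ps = -642 + 9Ps, so Ps = 206.5.
Buyers pay Pb = 206.5 − 95 = 111.5; Q' = -642 + 9·206.5 = 1216.5.
The subsidy expands output by 1216.5 − 789 = 427.5 past the efficient level; on those units the gap between marginal cost and willingness to pay runs from 0 up to 95.
DWL = ½ × 95 × 427.5 = 20306.25.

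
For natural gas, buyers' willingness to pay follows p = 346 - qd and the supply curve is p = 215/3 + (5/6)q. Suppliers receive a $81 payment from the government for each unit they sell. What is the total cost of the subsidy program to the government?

Pre-subsidy: 346 - q = 215/3 + (5/6)q gives q* = 1646/11 and p* = 2160/11.
With the subsidy, sellers receive ps = pb + 81 for each unit, where pb is the price buyers pay.
On the curves, pb = 346 - q and ps = 215/3 + (5/6)q; the wedge ps − pb = 81 gives 215/3 + (5/6)q − (346 - q) = 81, so q' = 2132/11.
Then pb = 346 − 1·(2132/11) = 1674/11 and ps = 215/3 + (5/6)·(2132/11) = 2565/11.
Government outlay = subsidy × quantity = 81 × 2132/11 = 172692/11.

Government cost = 172692/11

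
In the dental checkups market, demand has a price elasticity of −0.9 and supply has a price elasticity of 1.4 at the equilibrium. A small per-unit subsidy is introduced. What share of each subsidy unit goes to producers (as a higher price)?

Producer share = 9/23

For a small subsidy around the equilibrium, the benefit split depends on the relative slopes, which at a point are proportional to the elasticities.
Buyer share = εs/(εs + |εd|) = 1.4/(1.4 + 0.9) = 14/23; seller share = |εd|/(εs + |εd|) = 9/23.
So producers capture 9/23 of the subsidy.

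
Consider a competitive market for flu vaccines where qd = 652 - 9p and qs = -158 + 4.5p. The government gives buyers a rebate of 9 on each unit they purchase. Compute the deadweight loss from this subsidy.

Pre-subsidy: 652 - 9p = -158 + 4.5p gives p* = 60, q* = 112.
With the rebate, buyers effectively pay pb = ps − 9, where ps is the price sellers receive.
Demand in terms of ps becomes qd = 652 − 9(ps − 9) = 733 - 9ps. Setting this equal to supply: 733 - 9ps = -158 + 4.5ps, so ps = 66.
Buyers pay pb = 66 − 9 = 57; q' = -158 + 4.5·66 = 139.
The subsidy expands output by 139 − 112 = 27 past the efficient level; on those units the gap between marginal cost and willingness to pay runs from 0 up to 9.
DWL = ½ × 9 × 27 = 121.5.

Deadweight loss = 121.5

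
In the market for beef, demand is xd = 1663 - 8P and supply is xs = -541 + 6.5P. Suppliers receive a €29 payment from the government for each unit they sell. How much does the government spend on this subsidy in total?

Government cost = €15979

Pre-subsidy: 1663 - 8P = -541 + 6.5P gives P* = 152, x* = 447.
With the subsidy, sellers receive Ps = Pb + 29 for each unit, where Pb is the price buyers pay.
Supply in terms of Pb becomes xs = -541 + 6.5(Pb + 29) = -352.5 + 6.5Pb. Setting this equal to demand: 1663 - 8Pb = -352.5 + 6.5Pb, so Pb = 139.
Sellers receive Ps = 139 + 29 = 168; x' = 1663 − 8·139 = 551.
Government outlay = subsidy × quantity = 29 × 551 = 15979.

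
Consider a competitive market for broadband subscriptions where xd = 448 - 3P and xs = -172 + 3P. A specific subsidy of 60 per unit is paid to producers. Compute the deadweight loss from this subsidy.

Deadweight loss = 2700

Pre-subsidy: 448 - 3P = -172 + 3P gives P* = 310/3, x* = 138.
With the subsidy, sellers receive Ps = Pb + 60 for each unit, where Pb is the price buyers pay.
Supply in terms of Pb becomes xs = -172 + 3(Pb + 60) = 8 + 3Pb. Setting this equal to demand: 448 - 3Pb = 8 + 3Pb, so Pb = 220/3.
Sellers receive Ps = 220/3 + 60 = 400/3; x' = 448 − 3·(220/3) = 228.
The subsidy expands output by 228 − 138 = 90 past the efficient level; on those units the gap between marginal cost and willingness to pay runs from 0 up to 60.
DWL = ½ × 60 × 90 = 2700.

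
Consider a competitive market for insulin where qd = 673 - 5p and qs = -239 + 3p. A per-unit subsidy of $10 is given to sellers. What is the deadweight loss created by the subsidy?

Pre-subsidy: 673 - 5p = -239 + 3p gives p* = 114, q* = 103.
With the subsidy, sellers receive ps = pb + 10 for each unit, where pb is the price buyers pay.
Supply in terms of pb becomes qs = -239 + 3(pb + 10) = -209 + 3pb. Setting this equal to demand: 673 - 5pb = -209 + 3pb, so pb = 110.25.
Sellers receive ps = 110.25 + 10 = 120.25; q' = 673 − 5·110.25 = 121.75.
The subsidy expands output by 121.75 − 103 = 18.75 past the efficient level; on those units the gap between marginal cost and willingness to pay runs from 0 up to 10.
DWL = ½ × 10 × 18.75 = 93.75.

Deadweight loss = $93.75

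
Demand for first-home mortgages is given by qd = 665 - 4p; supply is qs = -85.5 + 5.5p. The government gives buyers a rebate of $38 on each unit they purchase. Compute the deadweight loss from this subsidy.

Deadweight loss = $1672

Pre-subsidy: 665 - 4p = -85.5 + 5.5p gives p* = 79, q* = 349.
With the rebate, buyers effectively pay pb = ps − 38, where ps is the price sellers receive.
Demand in terms of ps becomes qd = 665 − 4(ps − 38) = 817 - 4ps. Setting this equal to supply: 817 - 4ps = -85.5 + 5.5ps, so ps = 95.
Buyers pay pb = 95 − 38 = 57; q' = -85.5 + 5.5·95 = 437.
The subsidy expands output by 437 − 349 = 88 past the efficient level; on those units the gap between marginal cost and willingness to pay runs from 0 up to 38.
DWL = ½ × 38 × 88 = 1672.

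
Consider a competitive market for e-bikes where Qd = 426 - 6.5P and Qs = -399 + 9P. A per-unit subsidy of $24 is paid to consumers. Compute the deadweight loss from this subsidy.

Deadweight loss = 33696/31

Pre-subsidy: 426 - 6.5P = -399 + 9P gives P* = 1650/31, Q* = 2481/31.
With the rebate, buyers effectively pay Pb = Ps − 24, where Ps is the price sellers receive.
Demand in terms of Ps becomes Qd = 426 − 6.5(Ps − 24) = 582 - 6.5Ps. Setting this equal to supply: 582 - 6.5Ps = -399 + 9Ps, so Ps = 1962/31.
Buyers pay Pb = 1962/31 − 24 = 1218/31; Q' = -399 + 9·(1962/31) = 5289/31.
The subsidy expands output by 5289/31 − 2481/31 = 2808/31 past the efficient level; on those units the gap between marginal cost and willingness to pay runs from 0 up to 24.
DWL = ½ × 24 × 2808/31 = 33696/31.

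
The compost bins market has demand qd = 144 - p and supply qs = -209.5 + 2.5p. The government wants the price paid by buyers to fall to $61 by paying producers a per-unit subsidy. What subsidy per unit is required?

Required subsidy s = $56 per unit

At a buyer price of 61, quantity demanded is 144 − 1·61 = 83.
Sellers supply 83 only when they receive ps with -209.5 + 2.5·ps = 83, i.e. ps = 117.
s = ps − pb = 117 − 61 = 56.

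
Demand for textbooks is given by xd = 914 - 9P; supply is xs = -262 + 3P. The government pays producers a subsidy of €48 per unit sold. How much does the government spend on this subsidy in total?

Government cost = €6720

Pre-subsidy: 914 - 9P = -262 + 3P gives P* = 98, x* = 32.
With the subsidy, sellers receive Ps = Pb + 48 for each unit, where Pb is the price buyers pay.
Supply in terms of Pb becomes xs = -262 + 3(Pb + 48) = -118 + 3Pb. Setting this equal to demand: 914 - 9Pb = -118 + 3Pb, so Pb = 86.
Sellers receive Ps = 86 + 48 = 134; x' = 914 − 9·86 = 140.
Government outlay = subsidy × quantity = 48 × 140 = 6720.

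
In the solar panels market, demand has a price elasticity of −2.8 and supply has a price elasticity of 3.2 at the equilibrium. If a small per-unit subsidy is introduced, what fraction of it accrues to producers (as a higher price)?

Producer share = 7/15

For a small subsidy around the equilibrium, the benefit split depends on the relative slopes, which at a point are proportional to the elasticities.
Buyer share = εs/(εs + |εd|) = 3.2/(3.2 + 2.8) = 8/15; seller share = |εd|/(εs + |εd|) = 7/15.
So producers capture 7/15 of the subsidy.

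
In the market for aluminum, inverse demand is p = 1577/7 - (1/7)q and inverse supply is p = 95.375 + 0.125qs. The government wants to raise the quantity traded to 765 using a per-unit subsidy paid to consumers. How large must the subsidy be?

At q = 765, from the demand curve buyers pay pb = 1577/7 − (1/7)·765 = 116; from the supply curve sellers need ps = 95.375 + 0.125·765 = 191.
The subsidy must fill the gap: s = ps − pb = 191 − 116 = 75.

Required subsidy s = 75 per unit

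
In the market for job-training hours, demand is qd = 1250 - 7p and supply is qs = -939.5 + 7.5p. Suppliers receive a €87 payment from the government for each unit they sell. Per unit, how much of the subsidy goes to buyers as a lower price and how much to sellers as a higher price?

Pre-subsidy: 1250 - 7p = -939.5 + 7.5p gives p* = 151, q* = 193.
With the subsidy, sellers receive ps = pb + 87 for each unit, where pb is the price buyers pay.
Supply in terms of pb becomes qs = -939.5 + 7.5(pb + 87) = -287 + 7.5pb. Setting this equal to demand: 1250 - 7pb = -287 + 7.5pb, so pb = 106.
Sellers receive ps = 106 + 87 = 193; q' = 1250 − 7·106 = 508.
Buyers' price falls by p* − pb = 151 − 106 = 45; sellers' price rises by ps − p* = 193 − 151 = 42.

Buyers gain €45 per unit; sellers gain €42 per unit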